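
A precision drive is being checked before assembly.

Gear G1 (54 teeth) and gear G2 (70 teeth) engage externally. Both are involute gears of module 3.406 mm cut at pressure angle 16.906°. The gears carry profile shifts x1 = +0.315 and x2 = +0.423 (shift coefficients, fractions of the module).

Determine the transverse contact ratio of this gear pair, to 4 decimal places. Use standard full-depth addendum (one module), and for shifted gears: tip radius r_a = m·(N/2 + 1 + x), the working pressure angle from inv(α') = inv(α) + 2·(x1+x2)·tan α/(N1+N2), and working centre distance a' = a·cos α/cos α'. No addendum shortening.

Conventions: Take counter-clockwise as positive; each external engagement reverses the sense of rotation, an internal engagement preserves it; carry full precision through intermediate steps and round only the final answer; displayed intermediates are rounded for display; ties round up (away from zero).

1.8695

class = single-mesh tooth geometry [involute pair 54T × 70T, m = 3.406]
base radii: r_b1 = 87.987691, r_b2 = 114.058118
tip radii: r_a1 = 96.440890, r_a2 = 124.056738
inv(α') = inv(16.906°) + 2·(+0.315+0.423)·tan α/(54+70) = 0.01249009  ⇒  α' = 18.89061°
a' = a·cos α / cos α' = 211.1720·cos 16.906°/cos 18.89061° = 213.547828
action lengths: √(r_a1²−r_b1²) = 39.484320, √(r_a2²−r_b2²) = 48.793647
base pitch p_b = π·m·cos α = 10.237833
CR = (39.484320 + 48.793647 − 213.547828·sin 18.89061°)/10.237833 = 1.869460
contact ratio ≈ 1.8695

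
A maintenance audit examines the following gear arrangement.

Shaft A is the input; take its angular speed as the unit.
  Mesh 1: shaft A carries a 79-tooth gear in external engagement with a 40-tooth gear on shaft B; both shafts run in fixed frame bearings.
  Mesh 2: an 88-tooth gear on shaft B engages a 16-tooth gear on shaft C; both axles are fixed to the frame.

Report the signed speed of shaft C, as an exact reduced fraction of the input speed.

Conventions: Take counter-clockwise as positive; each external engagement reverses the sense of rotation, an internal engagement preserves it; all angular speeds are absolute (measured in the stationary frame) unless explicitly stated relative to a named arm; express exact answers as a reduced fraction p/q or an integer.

2-mesh fixed-axis compound train (all bearings frame-fixed)
mesh 1 [79T→40T]: |ω|/ω_in = 1×79/40 = 79/40, sense flips to −
mesh 2 [88T→16T]: |ω|/ω_in = (79/40)×88/16 = 869/80, sense flips to +
signed output speed (× input speed) = 869/80

869/80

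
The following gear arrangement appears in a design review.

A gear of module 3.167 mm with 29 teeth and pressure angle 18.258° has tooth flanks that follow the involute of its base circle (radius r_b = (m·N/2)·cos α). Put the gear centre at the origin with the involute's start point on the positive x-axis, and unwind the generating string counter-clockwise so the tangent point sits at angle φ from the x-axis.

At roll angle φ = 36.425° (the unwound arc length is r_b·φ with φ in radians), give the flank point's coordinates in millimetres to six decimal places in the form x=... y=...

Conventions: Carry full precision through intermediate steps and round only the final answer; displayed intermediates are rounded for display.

topology: single-mesh involute geometry — m = 3.167, N = 29
pitch radius r_p = m·N/2 = 3.167·29/2 = 45.921500
base radius r_b = r_p·cos α = 45.921500·cos 18.258° = 43.609600
roll angle φ = 36.425° = 0.63573618 rad
x = r_b·(cos φ + φ·sin φ) = 51.551601
y = r_b·(sin φ − φ·cos φ) = 3.586217

x=51.551601 y=3.586217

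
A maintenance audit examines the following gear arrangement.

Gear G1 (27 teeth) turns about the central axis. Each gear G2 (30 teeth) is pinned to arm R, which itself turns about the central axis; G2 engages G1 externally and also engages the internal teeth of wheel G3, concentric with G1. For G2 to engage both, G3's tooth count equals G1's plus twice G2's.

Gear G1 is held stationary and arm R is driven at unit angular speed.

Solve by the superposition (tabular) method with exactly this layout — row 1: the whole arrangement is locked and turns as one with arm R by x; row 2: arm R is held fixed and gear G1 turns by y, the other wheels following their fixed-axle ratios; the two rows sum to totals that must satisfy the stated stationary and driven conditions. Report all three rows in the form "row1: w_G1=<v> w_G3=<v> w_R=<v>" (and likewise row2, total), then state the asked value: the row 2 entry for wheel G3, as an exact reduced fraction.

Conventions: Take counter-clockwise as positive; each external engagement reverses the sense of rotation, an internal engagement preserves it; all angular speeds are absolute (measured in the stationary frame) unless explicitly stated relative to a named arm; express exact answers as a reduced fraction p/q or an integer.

row1: w_G1=1 w_G3=1 w_R=1
row2: w_G1=-1 w_G3=9/29 w_R=0
total: w_G1=0 w_G3=38/29 w_R=1
asked value: 9/29

recognized (axles ride arm R): planetary set, 27/30/87 teeth
row 1 (train locked, turned with arm): all members turn x
row 2 — arm fixed, fixed-axis ratios: sun y, ring −(27/87)·y, arm 0
boundary: total ω_sun = x + y = 0 and total ω_arm = x = 1  ⇒  y = -1, x = 1
row 2 ring = −(27/87)·(-1) = 9/29
totals (row 1 + row 2): sun 1 + (-1) = 0, ring 1 + 9/29 = 38/29, arm 1 + 0 = 1
asked cell (row2, ring) = 9/29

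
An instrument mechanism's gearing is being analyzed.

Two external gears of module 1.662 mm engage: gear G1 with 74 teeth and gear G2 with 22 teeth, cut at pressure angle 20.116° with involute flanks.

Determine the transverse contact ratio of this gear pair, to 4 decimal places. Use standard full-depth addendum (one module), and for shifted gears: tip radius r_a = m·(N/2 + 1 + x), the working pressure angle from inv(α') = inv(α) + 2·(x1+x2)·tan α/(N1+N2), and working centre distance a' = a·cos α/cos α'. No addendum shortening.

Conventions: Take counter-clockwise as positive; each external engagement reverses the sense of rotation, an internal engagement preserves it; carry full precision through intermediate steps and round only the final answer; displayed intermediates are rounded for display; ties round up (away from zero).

1.6924

topology: single-mesh involute geometry — m = 1.662, 74T/22T pair
base radii: r_b1 = 57.742758, r_b2 = 17.166766
tip radii: r_a1 = 63.156000, r_a2 = 19.944000
no profile shift: α' = α, a' = a
action lengths: √(r_a1²−r_b1²) = 25.582303, √(r_a2²−r_b2²) = 10.152107
base pitch p_b = π·m·cos α = 4.902817
CR = (25.582303 + 10.152107 − 79.776000·sin 20.11600°)/4.902817 = 1.692434
contact ratio ≈ 1.6924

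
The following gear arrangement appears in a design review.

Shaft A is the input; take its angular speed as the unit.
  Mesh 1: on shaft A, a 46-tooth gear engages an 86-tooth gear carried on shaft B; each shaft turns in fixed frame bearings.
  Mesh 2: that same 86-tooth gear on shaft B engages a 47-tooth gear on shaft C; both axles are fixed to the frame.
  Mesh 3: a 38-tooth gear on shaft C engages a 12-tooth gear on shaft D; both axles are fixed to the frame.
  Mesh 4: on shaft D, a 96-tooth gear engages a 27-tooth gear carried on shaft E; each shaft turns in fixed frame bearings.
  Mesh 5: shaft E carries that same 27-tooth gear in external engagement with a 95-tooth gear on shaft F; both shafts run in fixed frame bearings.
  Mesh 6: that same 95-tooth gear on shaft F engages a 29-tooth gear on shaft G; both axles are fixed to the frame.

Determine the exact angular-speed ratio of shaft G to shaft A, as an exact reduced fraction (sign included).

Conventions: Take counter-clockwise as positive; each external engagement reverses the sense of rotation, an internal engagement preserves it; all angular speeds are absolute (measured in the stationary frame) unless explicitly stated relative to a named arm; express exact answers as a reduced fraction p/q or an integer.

13984/1363

class = fixed-axis compound train [6 meshes; 6 ratios multiply, 6 sense flips]
mesh 1 [46T→86T]: running ratio 23/43, sense −
mesh 2 [86T→47T]: running ratio 46/47, sense +
mesh 3 [38T→12T]: running ratio 437/141, sense −
mesh 4 [96T→27T]: running ratio 13984/1269, sense +
mesh 5 [27T→95T]: running ratio 736/235, sense −
mesh 6 [95T→29T]: running ratio 13984/1363, sense +
ω_out/ω_in = 13984/1363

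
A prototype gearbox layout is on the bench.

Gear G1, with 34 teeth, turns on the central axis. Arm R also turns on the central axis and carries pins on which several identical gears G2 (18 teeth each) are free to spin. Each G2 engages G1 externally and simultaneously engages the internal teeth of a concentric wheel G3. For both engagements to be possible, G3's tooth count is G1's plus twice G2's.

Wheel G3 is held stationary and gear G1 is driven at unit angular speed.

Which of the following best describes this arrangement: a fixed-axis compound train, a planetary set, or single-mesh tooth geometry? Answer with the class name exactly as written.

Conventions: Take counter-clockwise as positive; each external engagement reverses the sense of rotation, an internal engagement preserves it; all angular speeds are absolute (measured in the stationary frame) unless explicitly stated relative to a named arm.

planetary set

planetary set (34T centre, 18T on arm, 70T internal) — Willis relation
classification: planetary set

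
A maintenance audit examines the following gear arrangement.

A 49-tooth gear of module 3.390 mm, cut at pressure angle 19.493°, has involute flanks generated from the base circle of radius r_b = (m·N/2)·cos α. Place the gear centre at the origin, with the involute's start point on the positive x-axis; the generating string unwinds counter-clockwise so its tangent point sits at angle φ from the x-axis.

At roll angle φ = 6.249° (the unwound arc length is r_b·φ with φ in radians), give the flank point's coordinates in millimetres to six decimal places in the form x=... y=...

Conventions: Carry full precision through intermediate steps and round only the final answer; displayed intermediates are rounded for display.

topology: single-mesh involute geometry — m = 3.390, N = 49
pitch radius r_p = m·N/2 = 3.390·49/2 = 83.055000
base radius r_b = r_p·cos α = 83.055000·cos 19.493° = 78.294476
roll angle φ = 6.249° = 0.10906562 rad
x = r_b·(cos φ + φ·sin φ) = 78.758760
y = r_b·(sin φ − φ·cos φ) = 0.033819

x=78.758760 y=0.033819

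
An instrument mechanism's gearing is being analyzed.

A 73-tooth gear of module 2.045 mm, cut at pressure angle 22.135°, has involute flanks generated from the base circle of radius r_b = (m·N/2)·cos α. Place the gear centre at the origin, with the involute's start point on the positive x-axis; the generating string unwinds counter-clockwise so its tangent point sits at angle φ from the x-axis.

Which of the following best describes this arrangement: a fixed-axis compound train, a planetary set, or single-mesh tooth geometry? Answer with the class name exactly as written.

topology: single-mesh involute geometry — m = 2.045, N = 73
classification: single-mesh tooth geometry

single-mesh tooth geometry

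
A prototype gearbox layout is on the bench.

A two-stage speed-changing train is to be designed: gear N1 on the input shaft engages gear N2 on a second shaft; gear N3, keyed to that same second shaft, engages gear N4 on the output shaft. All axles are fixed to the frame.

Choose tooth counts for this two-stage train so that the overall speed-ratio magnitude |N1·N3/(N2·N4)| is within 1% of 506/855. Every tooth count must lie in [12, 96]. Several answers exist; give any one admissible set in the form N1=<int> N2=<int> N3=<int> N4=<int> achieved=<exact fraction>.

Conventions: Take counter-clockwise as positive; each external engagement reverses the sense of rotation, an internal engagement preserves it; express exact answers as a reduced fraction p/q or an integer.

design class (target 506/855): fixed-axis compound train
target = 506/855 in lowest terms: an exact hit needs N1·N3 = k·506 and N2·N4 = k·855 for one integer k, every count in [12, 96]; additionally prefer no 1:1 stage (N1 ≠ N2, N3 ≠ N4)
k = 1: N1·N3 = 506 = 22·23, N2·N4 = 855 = 15·57
achieved = 22·23/(15·57) = 506/855; |achieved − target| = 0 ≤ 253/42750 ✓

N1=22 N2=15 N3=23 N4=57 achieved=506/855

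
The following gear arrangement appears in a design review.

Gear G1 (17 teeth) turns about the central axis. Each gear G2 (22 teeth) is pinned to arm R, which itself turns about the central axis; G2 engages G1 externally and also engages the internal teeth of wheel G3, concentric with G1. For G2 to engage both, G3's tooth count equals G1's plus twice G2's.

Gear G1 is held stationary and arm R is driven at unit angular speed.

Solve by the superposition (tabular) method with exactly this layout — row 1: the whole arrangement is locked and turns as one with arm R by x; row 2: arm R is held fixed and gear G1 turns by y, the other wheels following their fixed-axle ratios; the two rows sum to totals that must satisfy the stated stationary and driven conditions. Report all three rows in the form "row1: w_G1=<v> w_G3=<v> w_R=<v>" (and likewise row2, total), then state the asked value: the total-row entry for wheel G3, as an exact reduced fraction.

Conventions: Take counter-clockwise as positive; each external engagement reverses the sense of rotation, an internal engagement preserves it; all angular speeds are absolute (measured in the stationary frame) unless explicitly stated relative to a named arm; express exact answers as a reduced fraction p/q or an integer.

planetary set (17T centre, 22T on arm, 61T internal) — Willis relation
row 1 — lock + rotate with arm: ω_sun = ω_ring = ω_arm = x
row 2 (arm held, sun turns y): ω_ring = −(17/61)·y, ω_arm = 0
boundary: total ω_sun = x + y = 0 and total ω_arm = x = 1  ⇒  y = -1, x = 1
row 2 ring = −(17/61)·(-1) = 17/61
totals (row 1 + row 2): sun 1 + (-1) = 0, ring 1 + 17/61 = 78/61, arm 1 + 0 = 1
asked cell (total, ring) = 78/61

row1: w_G1=1 w_G3=1 w_R=1
row2: w_G1=-1 w_G3=17/61 w_R=0
total: w_G1=0 w_G3=78/61 w_R=1
asked value: 78/61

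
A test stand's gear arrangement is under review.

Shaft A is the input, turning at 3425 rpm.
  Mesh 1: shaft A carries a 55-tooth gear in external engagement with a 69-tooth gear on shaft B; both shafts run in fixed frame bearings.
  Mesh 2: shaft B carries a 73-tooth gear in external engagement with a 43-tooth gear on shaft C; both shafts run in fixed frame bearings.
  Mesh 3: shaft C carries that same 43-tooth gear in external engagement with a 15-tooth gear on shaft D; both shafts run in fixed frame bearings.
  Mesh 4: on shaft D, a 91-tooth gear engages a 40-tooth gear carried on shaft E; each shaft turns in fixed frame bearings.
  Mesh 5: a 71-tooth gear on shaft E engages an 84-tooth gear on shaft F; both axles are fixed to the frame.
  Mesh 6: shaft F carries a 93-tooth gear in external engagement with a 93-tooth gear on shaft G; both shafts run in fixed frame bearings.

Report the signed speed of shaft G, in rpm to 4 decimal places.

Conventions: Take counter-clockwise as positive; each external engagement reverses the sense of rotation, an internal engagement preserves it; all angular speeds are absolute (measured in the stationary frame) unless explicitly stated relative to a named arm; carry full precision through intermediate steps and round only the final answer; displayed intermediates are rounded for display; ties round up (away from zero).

+25548.5490 rpm

6-mesh fixed-axis compound train (all bearings frame-fixed)
mesh 1 [55T→69T]: ω = 3425.0000×55/69 = 2730.0725 rpm, sense flips to −
mesh 2 [73T→43T]: ω = 2730.0725×73/43 = 4634.7742 rpm, sense flips to +
mesh 3 [43T→15T]: ω = 4634.7742×43/15 = 13286.3527 rpm, sense flips to −
mesh 4 [91T→40T]: ω = 13286.3527×91/40 = 30226.4523 rpm, sense flips to +
mesh 5 [71T→84T]: ω = 30226.4523×71/84 = 25548.5490 rpm, sense flips to −
mesh 6 [93T→93T]: ω = 25548.5490×93/93 = 25548.5490 rpm, sense flips to +
signed output speed = +25548.5490 rpm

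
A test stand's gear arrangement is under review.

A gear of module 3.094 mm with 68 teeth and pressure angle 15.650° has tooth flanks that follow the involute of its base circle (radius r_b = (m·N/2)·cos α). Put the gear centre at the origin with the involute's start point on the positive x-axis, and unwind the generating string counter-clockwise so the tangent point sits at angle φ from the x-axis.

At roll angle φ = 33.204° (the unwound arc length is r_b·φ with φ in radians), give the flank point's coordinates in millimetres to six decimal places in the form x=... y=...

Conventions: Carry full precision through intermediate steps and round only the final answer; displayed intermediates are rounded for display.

x=116.904165 y=6.353584

class = single-mesh tooth geometry [base-circle involute, m = 3.094, 68T]
pitch radius r_p = m·N/2 = 3.094·68/2 = 105.196000
base radius r_b = r_p·cos α = 105.196000·cos 15.650° = 101.296124
roll angle φ = 33.204° = 0.57951912 rad
x = r_b·(cos φ + φ·sin φ) = 116.904165
y = r_b·(sin φ − φ·cos φ) = 6.353584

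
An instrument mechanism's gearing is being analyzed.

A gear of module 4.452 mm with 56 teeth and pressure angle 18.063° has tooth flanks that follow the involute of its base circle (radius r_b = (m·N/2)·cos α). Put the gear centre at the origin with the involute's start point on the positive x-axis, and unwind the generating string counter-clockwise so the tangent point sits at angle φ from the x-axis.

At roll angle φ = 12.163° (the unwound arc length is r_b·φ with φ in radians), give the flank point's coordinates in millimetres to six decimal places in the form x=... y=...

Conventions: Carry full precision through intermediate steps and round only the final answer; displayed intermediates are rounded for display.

topology: single-mesh involute geometry — m = 4.452, N = 56
pitch radius r_p = m·N/2 = 4.452·56/2 = 124.656000
base radius r_b = r_p·cos α = 124.656000·cos 18.063° = 118.512474
roll angle φ = 12.163° = 0.21228440 rad
x = r_b·(cos φ + φ·sin φ) = 121.152827
y = r_b·(sin φ − φ·cos φ) = 0.376217

x=121.152827 y=0.376217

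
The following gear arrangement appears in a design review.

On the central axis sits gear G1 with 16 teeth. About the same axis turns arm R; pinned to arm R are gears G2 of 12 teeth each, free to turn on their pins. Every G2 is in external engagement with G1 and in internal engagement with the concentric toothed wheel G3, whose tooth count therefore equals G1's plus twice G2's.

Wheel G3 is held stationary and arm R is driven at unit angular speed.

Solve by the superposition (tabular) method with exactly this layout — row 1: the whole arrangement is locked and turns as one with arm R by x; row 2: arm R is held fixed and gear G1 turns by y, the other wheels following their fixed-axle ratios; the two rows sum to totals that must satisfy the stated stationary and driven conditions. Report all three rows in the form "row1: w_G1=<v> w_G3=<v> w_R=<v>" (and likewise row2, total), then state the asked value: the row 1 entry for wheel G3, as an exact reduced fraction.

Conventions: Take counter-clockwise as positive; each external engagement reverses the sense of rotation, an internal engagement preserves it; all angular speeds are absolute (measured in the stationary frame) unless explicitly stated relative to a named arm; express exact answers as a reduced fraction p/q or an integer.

row1: w_G1=1 w_G3=1 w_R=1
row2: w_G1=5/2 w_G3=-1 w_R=0
total: w_G1=7/2 w_G3=0 w_R=1
asked value: 1

class = planetary set [G3 = 16+2·12 = 40; Willis about the carrier]
row 1: whole set turns with the arm by x
superposition row 2 [arm held]: sun y, ring −(16/40)·y, arm 0
boundary: total ω_ring = x − (16/40)·y = 0 and total ω_arm = x = 1  ⇒  y = 5/2, x = 1
row 2 ring = −(16/40)·5/2 = -1
totals (row 1 + row 2): sun 1 + 5/2 = 7/2, ring 1 + (-1) = 0, arm 1 + 0 = 1
asked cell (row1, ring) = 1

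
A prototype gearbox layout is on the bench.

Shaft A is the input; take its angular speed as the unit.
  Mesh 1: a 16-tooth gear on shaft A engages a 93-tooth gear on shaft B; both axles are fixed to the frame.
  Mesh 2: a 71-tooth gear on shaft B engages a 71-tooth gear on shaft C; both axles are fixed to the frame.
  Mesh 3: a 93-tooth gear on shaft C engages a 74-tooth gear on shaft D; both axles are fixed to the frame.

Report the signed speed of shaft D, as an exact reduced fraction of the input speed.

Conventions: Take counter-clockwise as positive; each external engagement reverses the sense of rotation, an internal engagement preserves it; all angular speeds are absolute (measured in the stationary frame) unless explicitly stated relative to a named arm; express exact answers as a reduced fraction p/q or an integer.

-8/37

3-mesh fixed-axis compound train (all bearings frame-fixed)
mesh 1 [16T→93T]: |ω|/ω_in = 1×16/93 = 16/93, sense flips to −
mesh 2 [71T→71T]: |ω|/ω_in = (16/93)×71/71 = 16/93, sense flips to +
mesh 3 [93T→74T]: |ω|/ω_in = (16/93)×93/74 = 8/37, sense flips to −
signed output speed (× input speed) = -8/37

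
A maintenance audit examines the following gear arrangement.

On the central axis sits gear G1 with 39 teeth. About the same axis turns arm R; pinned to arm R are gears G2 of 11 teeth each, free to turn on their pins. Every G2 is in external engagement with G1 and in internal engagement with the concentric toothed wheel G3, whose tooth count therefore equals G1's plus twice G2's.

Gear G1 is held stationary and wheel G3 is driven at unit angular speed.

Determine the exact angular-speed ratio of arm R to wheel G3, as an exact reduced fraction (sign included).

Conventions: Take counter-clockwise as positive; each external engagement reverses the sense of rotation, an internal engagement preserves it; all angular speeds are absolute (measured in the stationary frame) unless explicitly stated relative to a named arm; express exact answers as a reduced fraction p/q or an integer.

class = planetary set [G3 = 39+2·11 = 61; Willis about the carrier]
ring teeth: 39 + 2·11 = 61
39(ω_sun−ω_arm) = −61(ω_ring−ω_arm),  ω_sun = 0, ω_ring = 1
39(0−ω_arm) = −61(1−ω_arm)  ⇒  100·ω_arm = 61  ⇒  ω_arm = 61/100
ω_out/ω_in = 61/100

61/100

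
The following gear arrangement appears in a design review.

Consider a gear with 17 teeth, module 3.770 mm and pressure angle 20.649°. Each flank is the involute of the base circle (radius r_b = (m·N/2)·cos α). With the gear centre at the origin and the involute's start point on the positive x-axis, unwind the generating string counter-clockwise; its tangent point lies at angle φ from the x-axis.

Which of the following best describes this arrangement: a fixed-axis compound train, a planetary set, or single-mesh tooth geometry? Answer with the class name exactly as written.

single-mesh tooth geometry

recognized (one wheel, involute flank): single-mesh tooth geometry, m = 3.770, N = 17
classification: single-mesh tooth geometry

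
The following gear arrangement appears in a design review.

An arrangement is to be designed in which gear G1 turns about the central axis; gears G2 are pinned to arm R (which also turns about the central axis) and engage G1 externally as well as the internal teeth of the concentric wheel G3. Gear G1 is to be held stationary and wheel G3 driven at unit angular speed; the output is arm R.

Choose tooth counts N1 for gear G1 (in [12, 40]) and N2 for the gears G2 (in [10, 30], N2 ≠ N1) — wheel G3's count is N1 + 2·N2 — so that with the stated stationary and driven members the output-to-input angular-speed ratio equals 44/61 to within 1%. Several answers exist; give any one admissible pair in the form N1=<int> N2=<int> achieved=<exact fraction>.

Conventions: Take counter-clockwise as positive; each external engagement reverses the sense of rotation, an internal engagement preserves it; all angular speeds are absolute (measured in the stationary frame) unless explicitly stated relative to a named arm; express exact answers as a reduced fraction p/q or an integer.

N1=34 N2=27 achieved=44/61

topology: planetary set — design target 44/61, arm = carrier (Willis)
Willis with ω_sun = 0: ω_arm/ω_ring = N3/(N1+N3); set equal to 44/61  ⇒  N3/N1 = (44/61)/(1 − 44/61) = 44/17
N3 = N1 + 2·N2  ⇒  N2/N1 = (N3/N1 − 1)/2 = (44/17 − 1)/2 = 27/34
smallest multiple with N1 ≥ 12 and N2 ≥ 10: k = 1  ⇒  N1 = 1·34 = 34, N2 = 1·27 = 27 (N1 ≤ 40, N2 ≤ 30, N2 ≠ N1 ✓), N3 = 34 + 2·27 = 88
check: N3/(N1+N3) with N1 = 34, N3 = 88 gives 44/61; |achieved − target| = 0 ≤ 11/1525 ✓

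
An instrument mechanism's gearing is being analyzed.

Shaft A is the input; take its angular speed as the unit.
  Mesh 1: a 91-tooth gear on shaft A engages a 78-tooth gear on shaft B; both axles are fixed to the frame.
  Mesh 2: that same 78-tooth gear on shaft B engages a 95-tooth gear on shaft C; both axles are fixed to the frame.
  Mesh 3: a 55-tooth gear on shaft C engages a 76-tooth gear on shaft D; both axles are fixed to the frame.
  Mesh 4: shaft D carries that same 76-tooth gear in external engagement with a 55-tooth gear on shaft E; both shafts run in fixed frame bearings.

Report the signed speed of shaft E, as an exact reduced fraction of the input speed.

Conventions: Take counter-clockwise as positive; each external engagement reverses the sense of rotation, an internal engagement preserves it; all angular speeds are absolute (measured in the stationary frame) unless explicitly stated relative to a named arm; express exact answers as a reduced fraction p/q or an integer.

4-mesh fixed-axis compound train (all bearings frame-fixed)
mesh 1 [91T→78T]: |ω|/ω_in = 1×91/78 = 7/6, sense flips to −
mesh 2 [78T→95T]: |ω|/ω_in = (7/6)×78/95 = 91/95, sense flips to +
mesh 3 [55T→76T]: |ω|/ω_in = (91/95)×55/76 = 1001/1444, sense flips to −
mesh 4 [76T→55T]: |ω|/ω_in = (1001/1444)×76/55 = 91/95, sense flips to +
signed output speed (× input speed) = 91/95

91/95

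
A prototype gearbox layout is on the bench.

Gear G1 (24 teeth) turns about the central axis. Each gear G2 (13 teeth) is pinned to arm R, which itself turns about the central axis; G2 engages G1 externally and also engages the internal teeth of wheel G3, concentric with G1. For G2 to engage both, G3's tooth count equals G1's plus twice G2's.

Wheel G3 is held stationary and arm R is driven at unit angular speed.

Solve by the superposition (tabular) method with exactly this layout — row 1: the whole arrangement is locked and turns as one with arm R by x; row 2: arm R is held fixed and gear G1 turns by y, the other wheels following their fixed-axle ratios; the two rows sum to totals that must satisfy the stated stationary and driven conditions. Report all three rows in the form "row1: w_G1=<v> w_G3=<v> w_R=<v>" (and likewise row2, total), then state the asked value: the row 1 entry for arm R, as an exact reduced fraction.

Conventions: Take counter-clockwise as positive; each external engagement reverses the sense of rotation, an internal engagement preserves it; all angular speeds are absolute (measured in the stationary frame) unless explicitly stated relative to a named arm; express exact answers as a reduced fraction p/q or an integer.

planetary set (24T centre, 13T on arm, 50T internal) — Willis relation
superposition row 1 [locked train]: every member turns x
row 2 (arm held, sun turns y): ω_ring = −(24/50)·y, ω_arm = 0
boundary: total ω_ring = x − (24/50)·y = 0 and total ω_arm = x = 1  ⇒  y = 25/12, x = 1
row 2 ring = −(24/50)·25/12 = -1
totals (row 1 + row 2): sun 1 + 25/12 = 37/12, ring 1 + (-1) = 0, arm 1 + 0 = 1
asked cell (row1, arm) = 1

row1: w_G1=1 w_G3=1 w_R=1
row2: w_G1=25/12 w_G3=-1 w_R=0
total: w_G1=37/12 w_G3=0 w_R=1
asked value: 1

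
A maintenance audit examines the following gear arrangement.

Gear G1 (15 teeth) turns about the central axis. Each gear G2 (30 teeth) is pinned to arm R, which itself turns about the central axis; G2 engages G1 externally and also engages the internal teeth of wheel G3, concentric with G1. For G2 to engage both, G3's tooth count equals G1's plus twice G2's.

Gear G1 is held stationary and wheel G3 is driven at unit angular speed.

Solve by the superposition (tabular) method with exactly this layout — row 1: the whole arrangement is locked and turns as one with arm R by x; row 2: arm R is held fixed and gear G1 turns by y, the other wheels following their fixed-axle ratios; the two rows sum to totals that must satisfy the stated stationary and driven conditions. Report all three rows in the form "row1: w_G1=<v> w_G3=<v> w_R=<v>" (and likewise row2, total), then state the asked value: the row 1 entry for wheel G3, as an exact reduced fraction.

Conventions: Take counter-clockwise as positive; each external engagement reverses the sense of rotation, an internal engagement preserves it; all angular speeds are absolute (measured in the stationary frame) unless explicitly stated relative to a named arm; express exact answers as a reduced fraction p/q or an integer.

class = planetary set [G3 = 15+2·30 = 75; Willis about the carrier]
row 1 (train locked, turned with arm): all members turn x
row 2 (arm held, sun turns y): ω_ring = −(15/75)·y, ω_arm = 0
boundary: total ω_sun = x + y = 0 and total ω_ring = x − (15/75)·y = 1  ⇒  y = -5/6, x = 5/6
row 2 ring = −(15/75)·(-5/6) = 1/6
totals (row 1 + row 2): sun 5/6 + (-5/6) = 0, ring 5/6 + 1/6 = 1, arm 5/6 + 0 = 5/6
asked cell (row1, ring) = 5/6

row1: w_G1=5/6 w_G3=5/6 w_R=5/6
row2: w_G1=-5/6 w_G3=1/6 w_R=0
total: w_G1=0 w_G3=1 w_R=5/6
asked value: 5/6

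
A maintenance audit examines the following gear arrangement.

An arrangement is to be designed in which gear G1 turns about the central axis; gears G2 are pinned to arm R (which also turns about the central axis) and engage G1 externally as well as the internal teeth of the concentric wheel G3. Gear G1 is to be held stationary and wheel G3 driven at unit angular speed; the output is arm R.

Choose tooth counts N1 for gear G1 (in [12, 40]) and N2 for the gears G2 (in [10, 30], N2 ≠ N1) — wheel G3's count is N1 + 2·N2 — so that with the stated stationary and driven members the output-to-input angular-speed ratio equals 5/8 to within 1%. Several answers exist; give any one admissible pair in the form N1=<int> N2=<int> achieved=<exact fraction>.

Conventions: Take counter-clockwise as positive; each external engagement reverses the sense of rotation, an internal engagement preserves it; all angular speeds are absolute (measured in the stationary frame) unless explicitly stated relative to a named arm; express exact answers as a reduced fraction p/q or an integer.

N1=30 N2=10 achieved=5/8

design class (target 5/8): planetary set
Willis with ω_sun = 0: ω_arm/ω_ring = N3/(N1+N3); set equal to 5/8  ⇒  N3/N1 = (5/8)/(1 − 5/8) = 5/3
N3 = N1 + 2·N2  ⇒  N2/N1 = (N3/N1 − 1)/2 = (5/3 − 1)/2 = 1/3
smallest multiple with N1 ≥ 12 and N2 ≥ 10: k = 10  ⇒  N1 = 10·3 = 30, N2 = 10·1 = 10 (N1 ≤ 40, N2 ≤ 30, N2 ≠ N1 ✓), N3 = 30 + 2·10 = 50
check: N3/(N1+N3) with N1 = 30, N3 = 50 gives 5/8; |achieved − target| = 0 ≤ 1/160 ✓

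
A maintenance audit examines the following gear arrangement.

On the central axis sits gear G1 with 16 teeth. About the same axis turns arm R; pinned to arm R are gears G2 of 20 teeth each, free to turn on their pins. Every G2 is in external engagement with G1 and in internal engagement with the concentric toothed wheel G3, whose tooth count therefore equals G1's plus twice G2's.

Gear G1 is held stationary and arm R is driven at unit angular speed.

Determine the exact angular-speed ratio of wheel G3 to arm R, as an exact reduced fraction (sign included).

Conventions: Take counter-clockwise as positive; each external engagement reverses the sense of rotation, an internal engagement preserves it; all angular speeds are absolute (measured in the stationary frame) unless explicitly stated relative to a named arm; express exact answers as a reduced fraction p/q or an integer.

class = planetary set [G3 = 16+2·20 = 56; Willis about the carrier]
ring teeth: 16 + 2·20 = 56
16(ω_sun−ω_arm) = −56(ω_ring−ω_arm),  ω_sun = 0, ω_arm = 1
ω_ring = 1 − (16/56)(0−1) = 9/7
ω_out/ω_in = 9/7

9/7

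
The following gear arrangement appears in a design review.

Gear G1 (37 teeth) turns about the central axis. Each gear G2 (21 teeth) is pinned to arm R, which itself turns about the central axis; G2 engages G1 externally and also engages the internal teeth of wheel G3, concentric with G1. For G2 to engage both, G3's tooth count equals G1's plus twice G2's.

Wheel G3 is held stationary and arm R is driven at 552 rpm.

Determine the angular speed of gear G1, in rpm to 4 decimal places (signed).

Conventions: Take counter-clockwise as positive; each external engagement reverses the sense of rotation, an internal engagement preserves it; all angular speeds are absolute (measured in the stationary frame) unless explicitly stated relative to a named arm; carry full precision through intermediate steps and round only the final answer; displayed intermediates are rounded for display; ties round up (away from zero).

topology: planetary set — G1 37T / G2 21T / G3 79T, arm = carrier (Willis)
normalise by the input: solve with ω_arm = 1, then scale by 552 rpm
ring teeth: 37 + 2·21 = 79
37(ω_sun−ω_arm) = −79(ω_ring−ω_arm),  ω_ring = 0, ω_arm = 1
ω_sun = 1 − (79/37)(0−1) = 116/37
scale: ω_sun = 116/37 × 552 rpm = +1730.5946 rpm

+1730.5946 rpm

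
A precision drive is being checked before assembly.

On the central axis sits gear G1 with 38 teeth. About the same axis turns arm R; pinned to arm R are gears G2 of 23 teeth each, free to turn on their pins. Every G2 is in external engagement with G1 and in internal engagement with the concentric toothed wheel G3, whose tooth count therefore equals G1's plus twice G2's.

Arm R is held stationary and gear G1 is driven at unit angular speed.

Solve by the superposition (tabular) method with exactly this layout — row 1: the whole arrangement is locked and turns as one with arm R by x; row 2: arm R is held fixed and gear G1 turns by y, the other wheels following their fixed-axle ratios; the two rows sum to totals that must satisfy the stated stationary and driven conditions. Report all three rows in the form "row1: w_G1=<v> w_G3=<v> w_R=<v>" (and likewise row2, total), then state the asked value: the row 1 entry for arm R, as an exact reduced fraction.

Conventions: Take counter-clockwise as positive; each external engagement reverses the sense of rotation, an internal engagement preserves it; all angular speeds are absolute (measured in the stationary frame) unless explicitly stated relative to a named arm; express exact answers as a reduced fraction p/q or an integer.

row1: w_G1=0 w_G3=0 w_R=0
row2: w_G1=1 w_G3=-19/42 w_R=0
total: w_G1=1 w_G3=-19/42 w_R=0
asked value: 0

topology: planetary set — G1 38T / G2 23T / G3 84T, arm = carrier (Willis)
superposition row 1 [locked train]: every member turns x
row 2 — arm fixed, fixed-axis ratios: sun y, ring −(38/84)·y, arm 0
boundary: total ω_arm = x = 0 and total ω_sun = x + y = 1  ⇒  y = 1, x = 0
row 2 ring = −(38/84)·1 = -19/42
totals (row 1 + row 2): sun 0 + 1 = 1, ring 0 + (-19/42) = -19/42, arm 0 + 0 = 0
asked cell (row1, arm) = 0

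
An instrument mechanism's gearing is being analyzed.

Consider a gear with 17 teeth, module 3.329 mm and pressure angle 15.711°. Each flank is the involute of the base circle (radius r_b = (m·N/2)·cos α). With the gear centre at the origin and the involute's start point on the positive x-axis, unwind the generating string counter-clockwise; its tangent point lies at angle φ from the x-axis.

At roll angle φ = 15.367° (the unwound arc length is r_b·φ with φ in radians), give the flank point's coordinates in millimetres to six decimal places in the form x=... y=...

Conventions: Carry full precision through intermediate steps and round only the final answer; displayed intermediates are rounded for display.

x=28.201502 y=0.173919

recognized (one wheel, involute flank): single-mesh tooth geometry, m = 3.329, N = 17
pitch radius r_p = m·N/2 = 3.329·17/2 = 28.296500
base radius r_b = r_p·cos α = 28.296500·cos 15.711° = 27.239336
roll angle φ = 15.367° = 0.26820475 rad
x = r_b·(cos φ + φ·sin φ) = 28.201502
y = r_b·(sin φ − φ·cos φ) = 0.173919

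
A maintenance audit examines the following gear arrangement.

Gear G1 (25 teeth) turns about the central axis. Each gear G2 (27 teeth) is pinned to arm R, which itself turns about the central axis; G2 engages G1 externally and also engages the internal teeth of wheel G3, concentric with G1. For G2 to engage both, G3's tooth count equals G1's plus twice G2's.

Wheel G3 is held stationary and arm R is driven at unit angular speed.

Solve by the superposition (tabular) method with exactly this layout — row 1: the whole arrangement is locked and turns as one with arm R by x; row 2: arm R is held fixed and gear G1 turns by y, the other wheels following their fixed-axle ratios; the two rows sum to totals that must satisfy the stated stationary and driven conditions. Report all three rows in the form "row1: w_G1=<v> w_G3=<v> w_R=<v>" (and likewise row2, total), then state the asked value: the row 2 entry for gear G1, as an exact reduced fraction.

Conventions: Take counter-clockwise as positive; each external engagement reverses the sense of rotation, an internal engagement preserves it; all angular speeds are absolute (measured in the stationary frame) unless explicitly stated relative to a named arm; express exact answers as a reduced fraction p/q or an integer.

class = planetary set [G3 = 25+2·27 = 79; Willis about the carrier]
row 1 (train locked, turned with arm): all members turn x
row 2 — arm fixed, fixed-axis ratios: sun y, ring −(25/79)·y, arm 0
boundary: total ω_ring = x − (25/79)·y = 0 and total ω_arm = x = 1  ⇒  y = 79/25, x = 1
row 2 ring = −(25/79)·79/25 = -1
totals (row 1 + row 2): sun 1 + 79/25 = 104/25, ring 1 + (-1) = 0, arm 1 + 0 = 1
asked cell (row2, sun) = 79/25

row1: w_G1=1 w_G3=1 w_R=1
row2: w_G1=79/25 w_G3=-1 w_R=0
total: w_G1=104/25 w_G3=0 w_R=1
asked value: 79/25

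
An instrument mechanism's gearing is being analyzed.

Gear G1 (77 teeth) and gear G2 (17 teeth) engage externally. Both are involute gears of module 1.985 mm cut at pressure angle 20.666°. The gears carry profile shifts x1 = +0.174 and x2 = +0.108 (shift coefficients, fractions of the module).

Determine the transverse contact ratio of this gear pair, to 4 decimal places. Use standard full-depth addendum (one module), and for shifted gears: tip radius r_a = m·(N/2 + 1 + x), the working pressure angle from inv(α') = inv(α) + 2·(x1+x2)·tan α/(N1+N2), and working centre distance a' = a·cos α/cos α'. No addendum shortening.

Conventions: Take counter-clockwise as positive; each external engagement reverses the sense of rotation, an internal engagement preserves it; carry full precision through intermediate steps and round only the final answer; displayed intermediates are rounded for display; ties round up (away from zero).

recognized (one external pair, fixed centres): single-mesh tooth geometry, m = 1.985, N1 = 77, N2 = 17
base radii: r_b1 = 71.504989, r_b2 = 15.786816
tip radii: r_a1 = 78.752890, r_a2 = 19.071880
inv(α') = inv(20.666°) + 2·(+0.174+0.108)·tan α/(77+17) = 0.01876392  ⇒  α' = 21.53657°
a' = a·cos α / cos α' = 93.2950·cos 20.666°/cos 21.53657° = 93.843647
action lengths: √(r_a1²−r_b1²) = 33.000822, √(r_a2²−r_b2²) = 10.701077
base pitch p_b = π·m·cos α = 5.834793
CR = (33.000822 + 10.701077 − 93.843647·sin 21.53657°)/5.834793 = 1.585722
contact ratio ≈ 1.5857

1.5857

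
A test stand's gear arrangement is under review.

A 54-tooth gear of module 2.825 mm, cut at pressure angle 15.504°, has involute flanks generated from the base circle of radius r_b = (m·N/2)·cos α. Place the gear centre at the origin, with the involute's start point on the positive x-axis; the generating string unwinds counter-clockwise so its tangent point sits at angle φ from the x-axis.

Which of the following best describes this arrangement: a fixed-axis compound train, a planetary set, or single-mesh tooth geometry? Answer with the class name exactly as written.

single-mesh tooth geometry

single-mesh involute tooth geometry (54T wheel at module 2.825)
classification: single-mesh tooth geometry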